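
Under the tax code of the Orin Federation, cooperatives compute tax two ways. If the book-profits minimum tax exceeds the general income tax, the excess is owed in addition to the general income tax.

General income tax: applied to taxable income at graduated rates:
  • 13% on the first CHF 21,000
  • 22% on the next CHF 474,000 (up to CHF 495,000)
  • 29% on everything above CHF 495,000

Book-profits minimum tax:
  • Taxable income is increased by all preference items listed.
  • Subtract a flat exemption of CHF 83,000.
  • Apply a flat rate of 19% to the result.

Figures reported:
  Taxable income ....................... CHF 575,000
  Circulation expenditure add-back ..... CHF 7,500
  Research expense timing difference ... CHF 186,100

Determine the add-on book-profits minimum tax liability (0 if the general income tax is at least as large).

General income tax:
  CHF 21,000 × 13% = CHF 2,730
  CHF 474,000 × 22% = CHF 104,280
  CHF 80,000 × 29% = CHF 23,200
  → CHF 130,210

Book-profits minimum tax:
  Adjusted income: CHF 575,000 + CHF 7,500 + CHF 186,100 = CHF 768,600
  Less exemption CHF 83,000 → base CHF 685,600
  CHF 685,600 × 19% = CHF 130,264

Excess of book-profits minimum tax over general income tax: CHF 130,264 − CHF 130,210 = CHF 54.

CHF 54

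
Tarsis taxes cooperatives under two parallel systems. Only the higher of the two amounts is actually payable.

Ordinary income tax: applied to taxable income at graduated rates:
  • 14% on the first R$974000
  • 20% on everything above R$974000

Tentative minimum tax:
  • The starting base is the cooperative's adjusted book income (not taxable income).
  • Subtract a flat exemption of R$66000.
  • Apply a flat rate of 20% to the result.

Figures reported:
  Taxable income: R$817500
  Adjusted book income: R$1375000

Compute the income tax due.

Tentative minimum tax:
  Base (adjusted book income): R$1375000
  Less exemption R$66000 → base R$1309000
  R$1309000 × 20% = R$261800

Ordinary income tax:
  R$817500 × 14% = R$114450

R$261800 > R$114450, so the tentative minimum tax is the binding amount.

R$261800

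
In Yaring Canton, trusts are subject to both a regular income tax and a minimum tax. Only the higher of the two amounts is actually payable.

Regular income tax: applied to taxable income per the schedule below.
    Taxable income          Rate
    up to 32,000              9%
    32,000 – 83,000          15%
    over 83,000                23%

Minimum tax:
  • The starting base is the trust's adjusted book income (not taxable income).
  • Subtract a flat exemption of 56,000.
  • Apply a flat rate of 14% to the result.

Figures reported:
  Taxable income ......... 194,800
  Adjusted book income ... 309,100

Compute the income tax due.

36,244

Minimum tax:
  Base (adjusted book income): 309,100
  Less exemption 56,000 → base 253,100
  253,100 × 14% = 35,434

Regular income tax:
  32,000 × 9% = 2,880
  51,000 × 15% = 7,650
  111,800 × 23% = 25,714
  → 36,244

36,244 > 35,434, so the regular income tax governs.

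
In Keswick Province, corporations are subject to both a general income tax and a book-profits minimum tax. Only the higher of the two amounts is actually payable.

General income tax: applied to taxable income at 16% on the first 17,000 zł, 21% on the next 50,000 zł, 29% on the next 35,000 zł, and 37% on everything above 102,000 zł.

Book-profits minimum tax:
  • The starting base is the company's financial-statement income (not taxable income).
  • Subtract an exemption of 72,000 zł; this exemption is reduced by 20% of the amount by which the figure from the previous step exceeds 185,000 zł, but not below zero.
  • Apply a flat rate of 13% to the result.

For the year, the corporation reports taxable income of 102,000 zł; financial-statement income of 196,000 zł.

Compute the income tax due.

23,370 zł

Book-profits minimum tax:
  Base (financial-statement income): 196,000 zł
  Exemption: 72,000 zł − 20% × (196,000 zł − 185,000 zł) = 72,000 zł − 2,200 zł = 69,800 zł
  Base: 196,000 zł − 69,800 zł = 126,200 zł
  126,200 zł × 13% = 16,406 zł

General income tax:
  17,000 zł × 16% = 2,720 zł
  50,000 zł × 21% = 10,500 zł
  35,000 zł × 29% = 10,150 zł
  → 23,370 zł

23,370 zł > 16,406 zł, so the general income tax governs.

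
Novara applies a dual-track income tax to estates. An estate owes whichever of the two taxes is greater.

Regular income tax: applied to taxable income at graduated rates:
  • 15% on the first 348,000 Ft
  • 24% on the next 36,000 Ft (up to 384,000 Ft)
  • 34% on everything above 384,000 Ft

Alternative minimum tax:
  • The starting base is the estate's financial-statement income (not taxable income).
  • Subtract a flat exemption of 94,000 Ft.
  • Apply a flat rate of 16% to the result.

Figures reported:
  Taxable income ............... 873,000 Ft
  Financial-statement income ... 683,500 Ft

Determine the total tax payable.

Alternative minimum tax:
  Base (financial-statement income): 683,500 Ft
  Less exemption 94,000 Ft → base 589,500 Ft
  589,500 Ft × 16% = 94,320 Ft

Regular income tax:
  348,000 Ft × 15% = 52,200 Ft
  36,000 Ft × 24% = 8,640 Ft
  489,000 Ft × 34% = 166,260 Ft
  → 227,100 Ft

227,100 Ft > 94,320 Ft, so the regular income tax governs.

227,100 Ft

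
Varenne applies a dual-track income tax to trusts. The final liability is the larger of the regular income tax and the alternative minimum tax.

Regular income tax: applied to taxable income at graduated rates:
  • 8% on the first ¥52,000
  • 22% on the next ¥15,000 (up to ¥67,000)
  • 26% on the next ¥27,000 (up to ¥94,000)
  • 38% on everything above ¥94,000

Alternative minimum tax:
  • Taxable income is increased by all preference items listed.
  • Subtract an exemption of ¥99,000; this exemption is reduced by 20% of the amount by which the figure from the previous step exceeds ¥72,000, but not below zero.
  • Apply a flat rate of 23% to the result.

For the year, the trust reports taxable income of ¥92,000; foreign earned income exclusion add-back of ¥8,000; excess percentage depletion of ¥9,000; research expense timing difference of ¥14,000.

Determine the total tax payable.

¥13,960

Alternative minimum tax:
  Adjusted income: ¥92,000 + ¥8,000 + ¥9,000 + ¥14,000 = ¥123,000
  Exemption: ¥99,000 − 20% × (¥123,000 − ¥72,000) = ¥99,000 − ¥10,200 = ¥88,800
  Base: ¥123,000 − ¥88,800 = ¥34,200
  ¥34,200 × 23% = ¥7,866

Regular income tax:
  ¥52,000 × 8% = ¥4,160
  ¥15,000 × 22% = ¥3,300
  ¥25,000 × 26% = ¥6,500
  → ¥13,960

¥13,960 > ¥7,866, so the regular income tax governs.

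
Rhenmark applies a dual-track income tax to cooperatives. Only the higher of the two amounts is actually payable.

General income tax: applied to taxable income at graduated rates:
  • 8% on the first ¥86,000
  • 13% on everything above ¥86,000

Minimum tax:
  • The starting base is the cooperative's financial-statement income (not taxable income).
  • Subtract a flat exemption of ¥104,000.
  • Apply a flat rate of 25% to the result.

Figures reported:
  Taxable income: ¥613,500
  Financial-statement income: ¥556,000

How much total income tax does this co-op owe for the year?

Minimum tax:
  Base (financial-statement income): ¥556,000
  Less exemption ¥104,000 → base ¥452,000
  ¥452,000 × 25% = ¥113,000

General income tax:
  ¥86,000 × 8% = ¥6,880
  ¥527,500 × 13% = ¥68,575
  → ¥75,455

¥113,000 > ¥75,455, so the minimum tax is the binding amount.

¥113,000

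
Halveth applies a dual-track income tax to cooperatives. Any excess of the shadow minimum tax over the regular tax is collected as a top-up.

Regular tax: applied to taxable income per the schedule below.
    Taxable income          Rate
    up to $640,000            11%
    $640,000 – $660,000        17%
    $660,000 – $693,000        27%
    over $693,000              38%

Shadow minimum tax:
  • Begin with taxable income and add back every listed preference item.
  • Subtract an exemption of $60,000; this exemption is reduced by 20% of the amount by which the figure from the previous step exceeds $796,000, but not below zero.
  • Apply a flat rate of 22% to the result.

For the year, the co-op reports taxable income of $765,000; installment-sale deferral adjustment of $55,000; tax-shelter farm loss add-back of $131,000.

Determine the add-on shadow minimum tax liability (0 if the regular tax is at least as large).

$92,770

Shadow minimum tax:
  Adjusted income: $765,000 + $55,000 + $131,000 = $951,000
  Exemption: $60,000 − 20% × ($951,000 − $796,000) = $60,000 − $31,000 = $29,000
  Base: $951,000 − $29,000 = $922,000
  $922,000 × 22% = $202,840

Regular tax:
  $640,000 × 11% = $70,400
  $20,000 × 17% = $3,400
  $33,000 × 27% = $8,910
  $72,000 × 38% = $27,360
  → $110,070

Excess of shadow minimum tax over regular tax: $202,840 − $110,070 = $92,770.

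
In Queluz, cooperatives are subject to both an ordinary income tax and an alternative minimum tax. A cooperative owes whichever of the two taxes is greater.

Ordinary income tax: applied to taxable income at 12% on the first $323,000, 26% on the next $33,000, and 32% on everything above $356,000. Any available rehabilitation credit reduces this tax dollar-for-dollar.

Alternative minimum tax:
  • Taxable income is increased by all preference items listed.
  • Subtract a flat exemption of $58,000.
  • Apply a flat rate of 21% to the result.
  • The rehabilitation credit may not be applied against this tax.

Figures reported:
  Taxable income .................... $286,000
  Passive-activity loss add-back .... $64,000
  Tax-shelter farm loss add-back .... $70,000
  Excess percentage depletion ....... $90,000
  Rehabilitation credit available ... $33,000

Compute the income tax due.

Ordinary income tax:
  $286,000 × 12% = $34,320
  Less rehabilitation credit $33,000 → $1,320

Alternative minimum tax:
  Adjusted income: $286,000 + $64,000 + $70,000 + $90,000 = $510,000
  Less exemption $58,000 → base $452,000
  $452,000 × 21% = $94,920

$94,920 > $1,320, so the alternative minimum tax is the binding amount.

$94,920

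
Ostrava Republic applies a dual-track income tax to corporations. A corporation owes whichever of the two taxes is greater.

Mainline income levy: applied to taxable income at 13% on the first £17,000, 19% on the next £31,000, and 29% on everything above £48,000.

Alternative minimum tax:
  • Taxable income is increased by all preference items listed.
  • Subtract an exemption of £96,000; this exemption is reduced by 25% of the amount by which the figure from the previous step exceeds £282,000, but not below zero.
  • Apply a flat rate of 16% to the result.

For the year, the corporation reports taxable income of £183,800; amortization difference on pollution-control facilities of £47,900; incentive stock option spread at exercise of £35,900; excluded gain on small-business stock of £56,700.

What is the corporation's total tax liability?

£47,482

Mainline income levy:
  £17,000 × 13% = £2,210
  £31,000 × 19% = £5,890
  £135,800 × 29% = £39,382
  → £47,482

Alternative minimum tax:
  Adjusted income: £183,800 + £47,900 + £35,900 + £56,700 = £324,300
  Exemption: £96,000 − 25% × (£324,300 − £282,000) = £96,000 − £10,575 = £85,425
  Base: £324,300 − £85,425 = £238,875
  £238,875 × 16% = £38,220

£47,482 > £38,220, so the mainline income levy governs.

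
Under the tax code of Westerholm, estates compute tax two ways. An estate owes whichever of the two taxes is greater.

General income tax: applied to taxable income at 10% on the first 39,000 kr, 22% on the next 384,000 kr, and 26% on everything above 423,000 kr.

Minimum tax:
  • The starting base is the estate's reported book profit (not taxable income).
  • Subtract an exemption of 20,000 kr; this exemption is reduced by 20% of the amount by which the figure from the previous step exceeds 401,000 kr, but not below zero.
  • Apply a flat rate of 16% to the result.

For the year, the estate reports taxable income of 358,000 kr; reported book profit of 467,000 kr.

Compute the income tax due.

74,080 kr

General income tax:
  39,000 kr × 10% = 3,900 kr
  319,000 kr × 22% = 70,180 kr
  → 74,080 kr

Minimum tax:
  Base (reported book profit): 467,000 kr
  Exemption: 20,000 kr − 20% × (467,000 kr − 401,000 kr) = 20,000 kr − 13,200 kr = 6,800 kr
  Base: 467,000 kr − 6,800 kr = 460,200 kr
  460,200 kr × 16% = 73,632 kr

74,080 kr > 73,632 kr, so the general income tax governs.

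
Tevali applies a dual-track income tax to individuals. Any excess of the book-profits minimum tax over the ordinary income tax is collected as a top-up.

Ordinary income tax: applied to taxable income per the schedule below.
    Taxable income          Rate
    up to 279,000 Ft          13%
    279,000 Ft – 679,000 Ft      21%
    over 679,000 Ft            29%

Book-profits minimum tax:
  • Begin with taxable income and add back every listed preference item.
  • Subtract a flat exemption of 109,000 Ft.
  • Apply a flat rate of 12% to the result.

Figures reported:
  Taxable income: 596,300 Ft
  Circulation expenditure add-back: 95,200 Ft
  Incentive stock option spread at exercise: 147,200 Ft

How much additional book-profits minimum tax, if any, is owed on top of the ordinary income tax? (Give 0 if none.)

0 Ft

Book-profits minimum tax:
  Adjusted income: 596,300 Ft + 95,200 Ft + 147,200 Ft = 838,700 Ft
  Less exemption 109,000 Ft → base 729,700 Ft
  729,700 Ft × 12% = 87,564 Ft

Ordinary income tax:
  279,000 Ft × 13% = 36,270 Ft
  317,300 Ft × 21% = 66,633 Ft
  → 102,903 Ft

87,564 Ft ≤ 102,903 Ft, so no add-on is due.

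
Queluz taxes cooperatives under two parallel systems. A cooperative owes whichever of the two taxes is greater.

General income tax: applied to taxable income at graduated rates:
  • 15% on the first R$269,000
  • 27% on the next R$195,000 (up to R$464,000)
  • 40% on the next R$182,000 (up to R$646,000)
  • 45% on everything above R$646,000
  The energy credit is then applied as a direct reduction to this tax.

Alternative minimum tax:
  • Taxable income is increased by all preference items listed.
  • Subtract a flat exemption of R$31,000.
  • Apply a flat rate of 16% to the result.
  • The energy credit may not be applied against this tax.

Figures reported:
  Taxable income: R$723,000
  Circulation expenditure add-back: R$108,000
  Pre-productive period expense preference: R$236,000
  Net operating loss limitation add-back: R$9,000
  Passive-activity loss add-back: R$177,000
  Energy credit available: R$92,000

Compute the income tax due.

Alternative minimum tax:
  Adjusted income: R$723,000 + R$108,000 + R$236,000 + R$9,000 + R$177,000 = R$1,253,000
  Less exemption R$31,000 → base R$1,222,000
  R$1,222,000 × 16% = R$195,520

General income tax:
  R$269,000 × 15% = R$40,350
  R$195,000 × 27% = R$52,650
  R$182,000 × 40% = R$72,800
  R$77,000 × 45% = R$34,650
  → R$200,450
  Less energy credit R$92,000 → R$108,450

R$195,520 > R$108,450, so the alternative minimum tax is the binding amount.

R$195,520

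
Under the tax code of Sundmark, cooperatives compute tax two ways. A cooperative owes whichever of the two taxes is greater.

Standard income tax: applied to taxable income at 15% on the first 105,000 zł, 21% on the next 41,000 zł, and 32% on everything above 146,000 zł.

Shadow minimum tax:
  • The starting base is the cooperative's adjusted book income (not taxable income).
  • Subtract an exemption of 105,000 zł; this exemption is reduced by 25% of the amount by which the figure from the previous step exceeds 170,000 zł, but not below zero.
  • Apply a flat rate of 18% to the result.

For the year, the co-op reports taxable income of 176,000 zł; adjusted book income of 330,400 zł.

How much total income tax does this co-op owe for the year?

Standard income tax:
  105,000 zł × 15% = 15,750 zł
  41,000 zł × 21% = 8,610 zł
  30,000 zł × 32% = 9,600 zł
  → 33,960 zł

Shadow minimum tax:
  Base (adjusted book income): 330,400 zł
  Exemption: 105,000 zł − 25% × (330,400 zł − 170,000 zł) = 105,000 zł − 40,100 zł = 64,900 zł
  Base: 330,400 zł − 64,900 zł = 265,500 zł
  265,500 zł × 18% = 47,790 zł

47,790 zł > 33,960 zł, so the shadow minimum tax is the binding amount.

47,790 zł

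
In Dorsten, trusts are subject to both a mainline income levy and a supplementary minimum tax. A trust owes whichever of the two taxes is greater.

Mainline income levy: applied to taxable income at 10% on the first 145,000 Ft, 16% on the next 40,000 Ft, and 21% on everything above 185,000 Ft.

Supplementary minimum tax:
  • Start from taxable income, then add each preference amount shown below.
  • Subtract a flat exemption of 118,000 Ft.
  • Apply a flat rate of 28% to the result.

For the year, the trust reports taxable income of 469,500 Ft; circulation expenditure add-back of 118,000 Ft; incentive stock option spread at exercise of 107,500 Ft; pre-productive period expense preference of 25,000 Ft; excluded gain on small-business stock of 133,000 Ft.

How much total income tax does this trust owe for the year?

205,800 Ft

Supplementary minimum tax:
  Adjusted income: 469,500 Ft + 118,000 Ft + 107,500 Ft + 25,000 Ft + 133,000 Ft = 853,000 Ft
  Less exemption 118,000 Ft → base 735,000 Ft
  735,000 Ft × 28% = 205,800 Ft

Mainline income levy:
  145,000 Ft × 10% = 14,500 Ft
  40,000 Ft × 16% = 6,400 Ft
  284,500 Ft × 21% = 59,745 Ft
  → 80,645 Ft

205,800 Ft > 80,645 Ft, so the supplementary minimum tax is the binding amount.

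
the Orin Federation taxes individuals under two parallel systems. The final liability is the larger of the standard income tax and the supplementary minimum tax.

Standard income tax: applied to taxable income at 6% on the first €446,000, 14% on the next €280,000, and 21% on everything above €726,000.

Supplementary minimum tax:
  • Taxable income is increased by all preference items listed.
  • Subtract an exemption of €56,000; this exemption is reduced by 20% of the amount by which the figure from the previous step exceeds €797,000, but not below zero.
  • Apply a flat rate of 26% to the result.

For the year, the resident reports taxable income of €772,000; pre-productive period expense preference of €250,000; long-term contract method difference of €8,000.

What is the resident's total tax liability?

Supplementary minimum tax:
  Adjusted income: €772,000 + €250,000 + €8,000 = €1,030,000
  Exemption: €56,000 − 20% × (€1,030,000 − €797,000) = €56,000 − €46,600 = €9,400
  Base: €1,030,000 − €9,400 = €1,020,600
  €1,020,600 × 26% = €265,356

Standard income tax:
  €446,000 × 6% = €26,760
  €280,000 × 14% = €39,200
  €46,000 × 21% = €9,660
  → €75,620

€265,356 > €75,620, so the supplementary minimum tax is the binding amount.

€265,356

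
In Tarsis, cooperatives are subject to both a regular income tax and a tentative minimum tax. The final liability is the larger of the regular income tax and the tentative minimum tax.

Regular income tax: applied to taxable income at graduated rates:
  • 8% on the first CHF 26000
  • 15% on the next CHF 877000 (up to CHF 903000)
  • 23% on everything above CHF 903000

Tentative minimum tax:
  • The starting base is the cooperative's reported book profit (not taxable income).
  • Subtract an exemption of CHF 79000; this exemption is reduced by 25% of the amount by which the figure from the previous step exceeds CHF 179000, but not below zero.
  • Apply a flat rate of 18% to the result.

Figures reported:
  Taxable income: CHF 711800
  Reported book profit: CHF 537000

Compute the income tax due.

CHF 104950

Regular income tax:
  CHF 26000 × 8% = CHF 2080
  CHF 685800 × 15% = CHF 102870
  → CHF 104950

Tentative minimum tax:
  Base (reported book profit): CHF 537000
  Exemption: 25% × (CHF 537000 − CHF 179000) = CHF 89500 ≥ CHF 79000, so the exemption is fully phased out
  Base: CHF 537000 − CHF 0 = CHF 537000
  CHF 537000 × 18% = CHF 96660

CHF 104950 > CHF 96660, so the regular income tax governs.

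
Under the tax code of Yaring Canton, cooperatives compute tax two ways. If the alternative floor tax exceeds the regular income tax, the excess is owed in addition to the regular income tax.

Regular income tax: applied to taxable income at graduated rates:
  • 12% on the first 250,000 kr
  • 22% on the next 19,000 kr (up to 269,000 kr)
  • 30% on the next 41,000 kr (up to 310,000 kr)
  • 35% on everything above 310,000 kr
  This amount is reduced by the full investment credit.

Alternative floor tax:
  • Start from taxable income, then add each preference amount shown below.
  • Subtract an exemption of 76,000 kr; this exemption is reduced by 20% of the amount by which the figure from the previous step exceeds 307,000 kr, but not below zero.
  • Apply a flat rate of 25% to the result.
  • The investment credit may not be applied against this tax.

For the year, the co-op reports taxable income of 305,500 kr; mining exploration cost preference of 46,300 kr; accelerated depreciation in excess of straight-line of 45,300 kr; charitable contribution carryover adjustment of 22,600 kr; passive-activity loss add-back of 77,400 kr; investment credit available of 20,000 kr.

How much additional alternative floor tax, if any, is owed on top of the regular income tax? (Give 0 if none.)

Regular income tax:
  250,000 kr × 12% = 30,000 kr
  19,000 kr × 22% = 4,180 kr
  36,500 kr × 30% = 10,950 kr
  → 45,130 kr
  Less investment credit 20,000 kr → 25,130 kr

Alternative floor tax:
  Adjusted income: 305,500 kr + 46,300 kr + 45,300 kr + 22,600 kr + 77,400 kr = 497,100 kr
  Exemption: 76,000 kr − 20% × (497,100 kr − 307,000 kr) = 76,000 kr − 38,020 kr = 37,980 kr
  Base: 497,100 kr − 37,980 kr = 459,120 kr
  459,120 kr × 25% = 114,780 kr

Excess of alternative floor tax over regular income tax: 114,780 kr − 25,130 kr = 89,650 kr.

89,650 kr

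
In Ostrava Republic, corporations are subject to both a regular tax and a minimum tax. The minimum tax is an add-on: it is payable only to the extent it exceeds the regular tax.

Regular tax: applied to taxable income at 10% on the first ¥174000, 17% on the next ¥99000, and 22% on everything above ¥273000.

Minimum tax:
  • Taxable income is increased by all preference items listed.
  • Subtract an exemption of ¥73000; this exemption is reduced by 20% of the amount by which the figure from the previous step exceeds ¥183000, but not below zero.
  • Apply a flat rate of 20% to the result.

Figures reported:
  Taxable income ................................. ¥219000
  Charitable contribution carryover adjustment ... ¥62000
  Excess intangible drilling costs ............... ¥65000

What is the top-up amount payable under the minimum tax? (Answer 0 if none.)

Regular tax:
  ¥174000 × 10% = ¥17400
  ¥45000 × 17% = ¥7650
  → ¥25050

Minimum tax:
  Adjusted income: ¥219000 + ¥62000 + ¥65000 = ¥346000
  Exemption: ¥73000 − 20% × (¥346000 − ¥183000) = ¥73000 − ¥32600 = ¥40400
  Base: ¥346000 − ¥40400 = ¥305600
  ¥305600 × 20% = ¥61120

Excess of minimum tax over regular tax: ¥61120 − ¥25050 = ¥36070.

¥36070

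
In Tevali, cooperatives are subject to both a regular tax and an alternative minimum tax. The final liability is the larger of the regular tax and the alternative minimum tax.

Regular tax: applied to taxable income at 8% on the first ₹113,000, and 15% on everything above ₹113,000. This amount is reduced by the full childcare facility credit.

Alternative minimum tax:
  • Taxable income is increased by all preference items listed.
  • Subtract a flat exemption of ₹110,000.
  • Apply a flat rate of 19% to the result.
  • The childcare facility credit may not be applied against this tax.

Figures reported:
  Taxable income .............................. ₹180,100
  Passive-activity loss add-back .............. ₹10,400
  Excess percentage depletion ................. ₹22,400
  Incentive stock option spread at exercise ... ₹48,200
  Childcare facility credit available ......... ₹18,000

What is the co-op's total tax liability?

Alternative minimum tax:
  Adjusted income: ₹180,100 + ₹10,400 + ₹22,400 + ₹48,200 = ₹261,100
  Less exemption ₹110,000 → base ₹151,100
  ₹151,100 × 19% = ₹28,709

Regular tax:
  ₹113,000 × 8% = ₹9,040
  ₹67,100 × 15% = ₹10,065
  → ₹19,105
  Less childcare facility credit ₹18,000 → ₹1,105

₹28,709 > ₹1,105, so the alternative minimum tax is the binding amount.

₹28,709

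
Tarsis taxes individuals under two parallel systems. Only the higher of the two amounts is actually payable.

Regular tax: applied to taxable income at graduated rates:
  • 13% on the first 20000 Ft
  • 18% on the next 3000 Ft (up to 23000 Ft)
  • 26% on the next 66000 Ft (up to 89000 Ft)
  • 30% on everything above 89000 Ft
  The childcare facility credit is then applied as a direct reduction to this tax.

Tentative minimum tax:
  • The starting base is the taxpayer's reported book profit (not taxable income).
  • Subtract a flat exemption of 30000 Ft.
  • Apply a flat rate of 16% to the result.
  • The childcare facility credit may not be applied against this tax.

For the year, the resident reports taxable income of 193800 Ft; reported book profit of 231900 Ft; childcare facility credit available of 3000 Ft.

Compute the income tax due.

Regular tax:
  20000 Ft × 13% = 2600 Ft
  3000 Ft × 18% = 540 Ft
  66000 Ft × 26% = 17160 Ft
  104800 Ft × 30% = 31440 Ft
  → 51740 Ft
  Less childcare facility credit 3000 Ft → 48740 Ft

Tentative minimum tax:
  Base (reported book profit): 231900 Ft
  Less exemption 30000 Ft → base 201900 Ft
  201900 Ft × 16% = 32304 Ft

48740 Ft > 32304 Ft, so the regular tax governs.

48740 Ft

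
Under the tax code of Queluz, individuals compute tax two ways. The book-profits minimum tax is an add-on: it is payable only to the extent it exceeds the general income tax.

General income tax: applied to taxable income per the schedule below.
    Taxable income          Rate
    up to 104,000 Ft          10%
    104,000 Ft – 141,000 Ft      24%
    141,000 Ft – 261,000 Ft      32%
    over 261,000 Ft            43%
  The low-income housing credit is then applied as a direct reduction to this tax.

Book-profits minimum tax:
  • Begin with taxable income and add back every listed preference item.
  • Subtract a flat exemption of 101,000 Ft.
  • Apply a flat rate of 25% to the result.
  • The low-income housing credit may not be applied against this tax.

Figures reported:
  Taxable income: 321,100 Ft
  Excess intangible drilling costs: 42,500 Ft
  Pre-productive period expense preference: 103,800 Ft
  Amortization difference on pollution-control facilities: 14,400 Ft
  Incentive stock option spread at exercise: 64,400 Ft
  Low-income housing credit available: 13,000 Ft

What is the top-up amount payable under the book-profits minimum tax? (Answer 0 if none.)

General income tax:
  104,000 Ft × 10% = 10,400 Ft
  37,000 Ft × 24% = 8,880 Ft
  120,000 Ft × 32% = 38,400 Ft
  60,100 Ft × 43% = 25,843 Ft
  → 83,523 Ft
  Less low-income housing credit 13,000 Ft → 70,523 Ft

Book-profits minimum tax:
  Adjusted income: 321,100 Ft + 42,500 Ft + 103,800 Ft + 14,400 Ft + 64,400 Ft = 546,200 Ft
  Less exemption 101,000 Ft → base 445,200 Ft
  445,200 Ft × 25% = 111,300 Ft

Excess of book-profits minimum tax over general income tax: 111,300 Ft − 70,523 Ft = 40,777 Ft.

40,777 Ft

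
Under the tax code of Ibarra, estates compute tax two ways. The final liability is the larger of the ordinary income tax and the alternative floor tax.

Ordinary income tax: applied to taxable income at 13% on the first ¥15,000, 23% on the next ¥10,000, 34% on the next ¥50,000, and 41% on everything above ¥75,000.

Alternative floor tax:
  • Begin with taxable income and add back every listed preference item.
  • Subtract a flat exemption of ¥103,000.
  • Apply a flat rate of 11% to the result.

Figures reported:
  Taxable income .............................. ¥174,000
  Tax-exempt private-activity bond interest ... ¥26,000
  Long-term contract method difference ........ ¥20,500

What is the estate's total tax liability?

Ordinary income tax:
  ¥15,000 × 13% = ¥1,950
  ¥10,000 × 23% = ¥2,300
  ¥50,000 × 34% = ¥17,000
  ¥99,000 × 41% = ¥40,590
  → ¥61,840

Alternative floor tax:
  Adjusted income: ¥174,000 + ¥26,000 + ¥20,500 = ¥220,500
  Less exemption ¥103,000 → base ¥117,500
  ¥117,500 × 11% = ¥12,925

¥61,840 > ¥12,925, so the ordinary income tax governs.

¥61,840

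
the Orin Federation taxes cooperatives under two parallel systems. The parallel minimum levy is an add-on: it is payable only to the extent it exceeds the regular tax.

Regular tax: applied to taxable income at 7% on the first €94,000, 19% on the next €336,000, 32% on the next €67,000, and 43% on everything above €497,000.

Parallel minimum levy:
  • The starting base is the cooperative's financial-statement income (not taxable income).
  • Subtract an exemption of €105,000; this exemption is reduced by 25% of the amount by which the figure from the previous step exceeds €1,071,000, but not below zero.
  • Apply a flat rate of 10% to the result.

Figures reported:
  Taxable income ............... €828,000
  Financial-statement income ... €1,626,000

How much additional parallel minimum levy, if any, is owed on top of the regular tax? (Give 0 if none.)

Regular tax:
  €94,000 × 7% = €6,580
  €336,000 × 19% = €63,840
  €67,000 × 32% = €21,440
  €331,000 × 43% = €142,330
  → €234,190

Parallel minimum levy:
  Base (financial-statement income): €1,626,000
  Exemption: 25% × (€1,626,000 − €1,071,000) = €138,750 ≥ €105,000, so the exemption is fully phased out
  Base: €1,626,000 − €0 = €1,626,000
  €1,626,000 × 10% = €162,600

€162,600 ≤ €234,190, so no add-on is due.

€0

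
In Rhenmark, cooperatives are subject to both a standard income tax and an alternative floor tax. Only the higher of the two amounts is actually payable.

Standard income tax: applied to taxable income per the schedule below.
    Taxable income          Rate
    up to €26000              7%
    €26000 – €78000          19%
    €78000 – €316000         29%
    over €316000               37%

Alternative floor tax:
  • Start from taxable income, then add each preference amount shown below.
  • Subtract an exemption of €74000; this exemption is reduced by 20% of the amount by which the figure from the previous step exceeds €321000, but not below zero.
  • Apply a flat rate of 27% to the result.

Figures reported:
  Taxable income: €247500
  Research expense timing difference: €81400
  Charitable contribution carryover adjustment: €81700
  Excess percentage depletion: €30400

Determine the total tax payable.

€105570

Alternative floor tax:
  Adjusted income: €247500 + €81400 + €81700 + €30400 = €441000
  Exemption: €74000 − 20% × (€441000 − €321000) = €74000 − €24000 = €50000
  Base: €441000 − €50000 = €391000
  €391000 × 27% = €105570

Standard income tax:
  €26000 × 7% = €1820
  €52000 × 19% = €9880
  €169500 × 29% = €49155
  → €60855

€105570 > €60855, so the alternative floor tax is the binding amount.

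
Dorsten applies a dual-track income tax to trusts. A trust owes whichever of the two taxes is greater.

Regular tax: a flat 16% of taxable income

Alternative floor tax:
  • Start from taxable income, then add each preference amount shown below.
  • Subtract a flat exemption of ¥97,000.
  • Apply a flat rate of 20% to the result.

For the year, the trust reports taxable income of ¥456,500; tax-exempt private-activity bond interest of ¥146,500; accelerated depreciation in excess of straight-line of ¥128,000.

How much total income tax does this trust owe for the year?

Regular tax:
  ¥456,500 × 16% = ¥73,040

Alternative floor tax:
  Adjusted income: ¥456,500 + ¥146,500 + ¥128,000 = ¥731,000
  Less exemption ¥97,000 → base ¥634,000
  ¥634,000 × 20% = ¥126,800

¥126,800 > ¥73,040, so the alternative floor tax is the binding amount.

¥126,800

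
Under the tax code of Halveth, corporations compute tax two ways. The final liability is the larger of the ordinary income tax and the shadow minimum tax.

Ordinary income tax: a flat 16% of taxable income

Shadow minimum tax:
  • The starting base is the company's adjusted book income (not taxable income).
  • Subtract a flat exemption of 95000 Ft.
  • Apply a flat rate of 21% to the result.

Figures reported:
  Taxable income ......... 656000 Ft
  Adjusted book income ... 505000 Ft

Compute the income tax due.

104960 Ft

Shadow minimum tax:
  Base (adjusted book income): 505000 Ft
  Less exemption 95000 Ft → base 410000 Ft
  410000 Ft × 21% = 86100 Ft

Ordinary income tax:
  656000 Ft × 16% = 104960 Ft

104960 Ft > 86100 Ft, so the ordinary income tax governs.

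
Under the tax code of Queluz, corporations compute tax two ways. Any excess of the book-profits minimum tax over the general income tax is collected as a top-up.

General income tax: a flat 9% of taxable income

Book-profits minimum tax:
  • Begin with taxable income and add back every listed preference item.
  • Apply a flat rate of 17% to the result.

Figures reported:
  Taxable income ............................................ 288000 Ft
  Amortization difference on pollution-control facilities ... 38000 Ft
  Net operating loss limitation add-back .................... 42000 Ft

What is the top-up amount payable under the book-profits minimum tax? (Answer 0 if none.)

36640 Ft

Book-profits minimum tax:
  Adjusted income: 288000 Ft + 38000 Ft + 42000 Ft = 368000 Ft
  368000 Ft × 17% = 62560 Ft

General income tax:
  288000 Ft × 9% = 25920 Ft

Excess of book-profits minimum tax over general income tax: 62560 Ft − 25920 Ft = 36640 Ft.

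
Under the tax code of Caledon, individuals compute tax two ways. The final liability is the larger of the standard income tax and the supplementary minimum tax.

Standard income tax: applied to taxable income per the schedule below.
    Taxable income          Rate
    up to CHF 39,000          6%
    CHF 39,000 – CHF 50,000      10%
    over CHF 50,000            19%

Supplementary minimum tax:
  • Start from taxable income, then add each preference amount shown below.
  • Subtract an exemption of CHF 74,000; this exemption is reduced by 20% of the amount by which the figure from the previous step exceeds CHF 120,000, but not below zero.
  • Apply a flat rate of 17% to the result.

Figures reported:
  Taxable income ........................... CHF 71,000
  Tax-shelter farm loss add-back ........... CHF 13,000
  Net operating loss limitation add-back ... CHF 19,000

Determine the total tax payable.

CHF 7,430

Supplementary minimum tax:
  Adjusted income: CHF 71,000 + CHF 13,000 + CHF 19,000 = CHF 103,000
  Exemption: CHF 103,000 ≤ CHF 120,000, so full CHF 74,000 applies
  Base: CHF 103,000 − CHF 74,000 = CHF 29,000
  CHF 29,000 × 17% = CHF 4,930

Standard income tax:
  CHF 39,000 × 6% = CHF 2,340
  CHF 11,000 × 10% = CHF 1,100
  CHF 21,000 × 19% = CHF 3,990
  → CHF 7,430

CHF 7,430 > CHF 4,930, so the standard income tax governs.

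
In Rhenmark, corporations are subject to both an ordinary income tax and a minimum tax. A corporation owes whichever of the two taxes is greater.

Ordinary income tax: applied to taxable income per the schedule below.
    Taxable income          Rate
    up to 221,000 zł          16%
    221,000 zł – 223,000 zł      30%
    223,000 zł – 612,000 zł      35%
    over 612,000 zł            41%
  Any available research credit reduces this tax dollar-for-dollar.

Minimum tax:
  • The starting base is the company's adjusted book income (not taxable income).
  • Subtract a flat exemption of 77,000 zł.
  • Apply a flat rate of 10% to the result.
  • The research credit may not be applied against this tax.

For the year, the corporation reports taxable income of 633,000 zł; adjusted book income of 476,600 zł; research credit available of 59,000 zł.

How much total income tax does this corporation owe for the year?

121,720 zł

Minimum tax:
  Base (adjusted book income): 476,600 zł
  Less exemption 77,000 zł → base 399,600 zł
  399,600 zł × 10% = 39,960 zł

Ordinary income tax:
  221,000 zł × 16% = 35,360 zł
  2,000 zł × 30% = 600 zł
  389,000 zł × 35% = 136,150 zł
  21,000 zł × 41% = 8,610 zł
  → 180,720 zł
  Less research credit 59,000 zł → 121,720 zł

121,720 zł > 39,960 zł, so the ordinary income tax governs.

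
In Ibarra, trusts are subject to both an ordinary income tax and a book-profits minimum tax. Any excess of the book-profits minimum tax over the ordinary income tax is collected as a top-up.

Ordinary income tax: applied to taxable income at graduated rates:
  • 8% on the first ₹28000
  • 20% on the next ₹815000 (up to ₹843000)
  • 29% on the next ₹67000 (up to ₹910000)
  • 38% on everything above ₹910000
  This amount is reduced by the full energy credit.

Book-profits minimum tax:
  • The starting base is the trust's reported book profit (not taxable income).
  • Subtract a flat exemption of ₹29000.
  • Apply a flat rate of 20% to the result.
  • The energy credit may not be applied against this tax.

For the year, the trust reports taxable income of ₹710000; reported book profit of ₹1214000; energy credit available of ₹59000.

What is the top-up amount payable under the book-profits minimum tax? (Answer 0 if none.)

₹157360

Ordinary income tax:
  ₹28000 × 8% = ₹2240
  ₹682000 × 20% = ₹136400
  → ₹138640
  Less energy credit ₹59000 → ₹79640

Book-profits minimum tax:
  Base (reported book profit): ₹1214000
  Less exemption ₹29000 → base ₹1185000
  ₹1185000 × 20% = ₹237000

Excess of book-profits minimum tax over ordinary income tax: ₹237000 − ₹79640 = ₹157360.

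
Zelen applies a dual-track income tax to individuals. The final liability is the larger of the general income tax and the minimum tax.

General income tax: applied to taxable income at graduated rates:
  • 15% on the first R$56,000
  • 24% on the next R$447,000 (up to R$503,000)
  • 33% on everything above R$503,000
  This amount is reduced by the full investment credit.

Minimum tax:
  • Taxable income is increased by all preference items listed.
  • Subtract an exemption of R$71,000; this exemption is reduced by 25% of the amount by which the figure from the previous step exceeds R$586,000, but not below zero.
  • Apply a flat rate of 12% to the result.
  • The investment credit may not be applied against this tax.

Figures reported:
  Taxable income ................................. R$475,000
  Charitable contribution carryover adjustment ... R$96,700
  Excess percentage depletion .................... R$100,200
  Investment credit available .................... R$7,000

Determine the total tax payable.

Minimum tax:
  Adjusted income: R$475,000 + R$96,700 + R$100,200 = R$671,900
  Exemption: R$71,000 − 25% × (R$671,900 − R$586,000) = R$71,000 − R$21,475 = R$49,525
  Base: R$671,900 − R$49,525 = R$622,375
  R$622,375 × 12% = R$74,685

General income tax:
  R$56,000 × 15% = R$8,400
  R$419,000 × 24% = R$100,560
  → R$108,960
  Less investment credit R$7,000 → R$101,960

R$101,960 > R$74,685, so the general income tax governs.

R$101,960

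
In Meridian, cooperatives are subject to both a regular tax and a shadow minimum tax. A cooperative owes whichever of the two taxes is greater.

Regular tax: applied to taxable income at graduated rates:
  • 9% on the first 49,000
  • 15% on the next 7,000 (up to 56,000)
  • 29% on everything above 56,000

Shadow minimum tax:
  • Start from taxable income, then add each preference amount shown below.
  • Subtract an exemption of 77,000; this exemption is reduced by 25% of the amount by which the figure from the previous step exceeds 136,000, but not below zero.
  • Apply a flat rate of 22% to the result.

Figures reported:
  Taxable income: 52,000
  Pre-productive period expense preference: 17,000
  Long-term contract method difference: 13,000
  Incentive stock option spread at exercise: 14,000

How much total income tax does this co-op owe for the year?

Regular tax:
  49,000 × 9% = 4,410
  3,000 × 15% = 450
  → 4,860

Shadow minimum tax:
  Adjusted income: 52,000 + 17,000 + 13,000 + 14,000 = 96,000
  Exemption: 96,000 ≤ 136,000, so full 77,000 applies
  Base: 96,000 − 77,000 = 19,000
  19,000 × 22% = 4,180

4,860 > 4,180, so the regular tax governs.

4,860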